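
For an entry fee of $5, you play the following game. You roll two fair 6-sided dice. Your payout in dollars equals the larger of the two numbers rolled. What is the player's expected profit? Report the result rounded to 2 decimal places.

Distribution of the larger of the two numbers rolled: 1 w.p. 1/36, 2 w.p. 1/12, 3 w.p. 5/36, 4 w.p. 7/36, 5 w.p. 1/4, 6 w.p. 11/36
E[payout] = (1/36)·1 + (1/12)·2 + (5/36)·3 + (7/36)·4 + (1/4)·5 + (11/36)·6 = 161/36
Expected profit = 161/36 − 5 = -19/36 ≈ -$0.53

-$0.53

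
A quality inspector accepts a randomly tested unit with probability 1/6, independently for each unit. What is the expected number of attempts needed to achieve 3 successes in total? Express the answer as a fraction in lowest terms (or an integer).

18

By linearity (sum of 3 independent geometric waits), E[trials] = 3/p = 3/(1/6) = 18.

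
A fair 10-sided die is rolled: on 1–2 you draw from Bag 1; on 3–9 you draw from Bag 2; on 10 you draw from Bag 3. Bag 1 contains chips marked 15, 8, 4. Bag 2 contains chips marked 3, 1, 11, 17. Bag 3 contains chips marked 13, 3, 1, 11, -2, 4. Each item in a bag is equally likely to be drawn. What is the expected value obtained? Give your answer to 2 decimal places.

E[X | Bag 1] = (15 + 8 + 4)/3 = 9
E[X | Bag 2] = (3 + 1 + 11 + 17)/4 = 8
E[X | Bag 3] = (13 + 3 + 1 + 11 − 2 + 4)/6 = 5
E[X] = (1/5)·9 + (7/10)·8 + (1/10)·5 = 79/10 ≈ 7.90

7.90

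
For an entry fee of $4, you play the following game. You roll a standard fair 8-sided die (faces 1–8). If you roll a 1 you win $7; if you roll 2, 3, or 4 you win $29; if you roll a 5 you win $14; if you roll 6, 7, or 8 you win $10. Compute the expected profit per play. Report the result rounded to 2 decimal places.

$13.25

E[payout] = (1/8)·7 + (3/8)·10 + (1/8)·14 + (3/8)·29 = 69/4
Expected profit = 69/4 − 4 = 53/4 ≈ $13.25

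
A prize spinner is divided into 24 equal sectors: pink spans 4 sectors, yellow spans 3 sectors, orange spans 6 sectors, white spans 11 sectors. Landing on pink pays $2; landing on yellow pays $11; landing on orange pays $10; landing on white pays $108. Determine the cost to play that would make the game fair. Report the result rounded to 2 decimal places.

E[payout] = (4/24)·2 + (3/24)·11 + (6/24)·10 + (11/24)·108 = 1289/24
Fair fee = E[payout] = 1289/24 ≈ $53.71

$53.71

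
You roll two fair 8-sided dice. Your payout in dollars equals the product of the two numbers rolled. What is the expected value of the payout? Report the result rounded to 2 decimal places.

Distribution of the product of the two numbers rolled: 1 w.p. 1/64, 2 w.p. 1/32, 3 w.p. 1/32, 4 w.p. 3/64, 5 w.p. 1/32, 6 w.p. 1/16, …
E[payout] = (1/64)·1 + (1/32)·2 + (1/32)·3 + (3/64)·4 + (1/32)·5 + (1/16)·6 + (1/32)·7 + (1/16)·8 + (1/64)·9 + (1/32)·10 + (1/16)·12 + (1/32)·14 + (1/32)·15 + (3/64)·16 + (1/32)·18 + (1/32)·20 + (1/32)·21 + (1/16)·24 + (1/64)·25 + (1/32)·28 + (1/32)·30 + (1/32)·32 + (1/32)·35 + (1/64)·36 + (1/32)·40 + (1/32)·42 + (1/32)·48 + (1/64)·49 + (1/32)·56 + (1/64)·64 = 81/4
≈ $20.25

$20.25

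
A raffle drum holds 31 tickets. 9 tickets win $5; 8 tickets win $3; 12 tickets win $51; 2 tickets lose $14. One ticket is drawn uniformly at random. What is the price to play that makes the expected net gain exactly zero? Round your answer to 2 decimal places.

E[payout] = (9/31)·5 + (8/31)·3 + (12/31)·51 + (2/31)·(-14) = 653/31
Fair fee = E[payout] = 653/31 ≈ $21.06

$21.06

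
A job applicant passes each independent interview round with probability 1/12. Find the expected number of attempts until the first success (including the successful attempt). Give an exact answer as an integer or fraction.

12

For a geometric distribution, E[trials] = 1/p = 1/(1/12) = 12.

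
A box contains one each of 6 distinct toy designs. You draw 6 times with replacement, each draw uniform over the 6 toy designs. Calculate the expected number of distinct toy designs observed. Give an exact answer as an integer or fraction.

Let Xⱼ=1 if type j appears at least once. P(Xⱼ=1) = 1 − ((6−1)/6)^6 = 31031/46656.
E[#distinct] = 6·31031/46656 = 31031/7776.

31031/7776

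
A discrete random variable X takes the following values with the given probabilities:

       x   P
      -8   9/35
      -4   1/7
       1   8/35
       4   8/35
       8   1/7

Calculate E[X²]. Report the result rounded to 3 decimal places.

E[X²] = (9/35)·64 + (1/7)·16 + (8/35)·1 + (8/35)·16 + (1/7)·64
     = 1112/35 ≈ 31.771

31.771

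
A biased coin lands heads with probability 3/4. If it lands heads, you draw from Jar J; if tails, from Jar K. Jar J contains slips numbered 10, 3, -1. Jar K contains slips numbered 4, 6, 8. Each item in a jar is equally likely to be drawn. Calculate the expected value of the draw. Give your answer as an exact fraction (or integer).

9/2

E[X | Jar J] = (10 + 3 − 1)/3 = 4
E[X | Jar K] = (4 + 6 + 8)/3 = 6
E[X] = (3/4)·4 + (1/4)·6 = 9/2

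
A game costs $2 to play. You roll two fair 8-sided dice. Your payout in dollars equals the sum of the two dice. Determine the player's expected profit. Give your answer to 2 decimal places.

Distribution of the sum of the two dice: 2 w.p. 1/64, 3 w.p. 1/32, 4 w.p. 3/64, 5 w.p. 1/16, 6 w.p. 5/64, 7 w.p. 3/32, …
E[payout] = (1/64)·2 + (1/32)·3 + (3/64)·4 + (1/16)·5 + (5/64)·6 + (3/32)·7 + (7/64)·8 + (1/8)·9 + (7/64)·10 + (3/32)·11 + (5/64)·12 + (1/16)·13 + (3/64)·14 + (1/32)·15 + (1/64)·16 = 9
Expected profit = 9 − 2 = 7 ≈ $7.00

$7.00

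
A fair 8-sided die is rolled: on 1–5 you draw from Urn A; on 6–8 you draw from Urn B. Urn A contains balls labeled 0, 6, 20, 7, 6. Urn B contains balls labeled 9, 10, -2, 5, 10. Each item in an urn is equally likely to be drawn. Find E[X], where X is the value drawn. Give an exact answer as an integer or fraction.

E[X | Urn A] = (0 + 6 + 20 + 7 + 6)/5 = 39/5
E[X | Urn B] = (9 + 10 − 2 + 5 + 10)/5 = 32/5
E[X] = (5/8)·39/5 + (3/8)·32/5 = 291/40

291/40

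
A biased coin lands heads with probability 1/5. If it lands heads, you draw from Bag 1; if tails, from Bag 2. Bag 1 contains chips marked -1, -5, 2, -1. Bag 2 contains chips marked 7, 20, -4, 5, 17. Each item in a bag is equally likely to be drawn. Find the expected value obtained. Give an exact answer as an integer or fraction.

E[X | Bag 1] = (-1 − 5 + 2 − 1)/4 = -5/4
E[X | Bag 2] = (7 + 20 − 4 + 5 + 17)/5 = 9
E[X] = (1/5)·(-5/4) + (4/5)·9 = 139/20

139/20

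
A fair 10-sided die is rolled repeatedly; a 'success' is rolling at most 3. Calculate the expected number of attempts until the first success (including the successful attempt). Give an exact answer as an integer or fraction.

10/3

For a geometric distribution, E[trials] = 1/p = 1/(3/10) = 10/3.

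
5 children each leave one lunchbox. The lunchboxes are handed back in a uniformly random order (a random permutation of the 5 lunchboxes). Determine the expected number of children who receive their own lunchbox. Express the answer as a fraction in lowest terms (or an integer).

1

Let Xᵢ = 1 if person i gets their own lunchbox. For each i, P(Xᵢ=1) = 1/5.
By linearity of expectation, E[X₁+…+X_5] = 5·(1/5) = 1.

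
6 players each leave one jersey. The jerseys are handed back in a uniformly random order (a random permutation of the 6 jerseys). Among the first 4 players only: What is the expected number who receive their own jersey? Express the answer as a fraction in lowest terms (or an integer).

Let Xᵢ = 1 if person i gets their own jersey. For each i, P(Xᵢ=1) = 1/6.
By linearity of expectation, E[X₁+…+X_4] = 4·(1/6) = 2/3.

2/3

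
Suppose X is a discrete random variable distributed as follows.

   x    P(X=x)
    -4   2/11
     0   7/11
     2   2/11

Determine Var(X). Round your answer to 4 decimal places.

3.5041

E[X] = (2/11)·(-4) + (7/11)·0 + (2/11)·2 = -4/11
E[X²] = (2/11)·16 + (7/11)·0 + (2/11)·4 = 40/11
Var(X) = 40/11 − (-4/11)² = 424/121 ≈ 3.5041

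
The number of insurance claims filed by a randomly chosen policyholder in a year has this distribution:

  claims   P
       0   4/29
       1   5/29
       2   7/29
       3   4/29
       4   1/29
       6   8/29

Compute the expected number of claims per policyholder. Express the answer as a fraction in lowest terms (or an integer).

E[X] = (4/29)·0 + (5/29)·1 + (7/29)·2 + (4/29)·3 + (1/29)·4 + (8/29)·6
     = 83/29

83/29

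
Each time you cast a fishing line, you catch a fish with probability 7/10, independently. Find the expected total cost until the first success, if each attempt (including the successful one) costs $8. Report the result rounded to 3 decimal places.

E[#attempts] = 1/p = 10/7; E[cost] = 8·10/7 = 80/7.
≈ 11.429

$11.429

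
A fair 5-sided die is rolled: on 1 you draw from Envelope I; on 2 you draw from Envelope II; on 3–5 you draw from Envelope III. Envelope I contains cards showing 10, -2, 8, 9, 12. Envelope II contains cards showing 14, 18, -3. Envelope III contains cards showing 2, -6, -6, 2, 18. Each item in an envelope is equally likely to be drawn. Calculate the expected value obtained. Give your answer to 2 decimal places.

E[X | Envelope I] = (10 − 2 + 8 + 9 + 12)/5 = 37/5
E[X | Envelope II] = (14 + 18 − 3)/3 = 29/3
E[X | Envelope III] = (2 − 6 − 6 + 2 + 18)/5 = 2
E[X] = (1/5)·37/5 + (1/5)·29/3 + (3/5)·2 = 346/75 ≈ 4.61

4.61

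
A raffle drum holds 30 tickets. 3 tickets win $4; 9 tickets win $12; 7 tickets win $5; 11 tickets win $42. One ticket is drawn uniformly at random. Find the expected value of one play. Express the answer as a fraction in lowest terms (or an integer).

617/30 dollars

E[payout] = (3/30)·4 + (9/30)·12 + (7/30)·5 + (11/30)·42 = 617/30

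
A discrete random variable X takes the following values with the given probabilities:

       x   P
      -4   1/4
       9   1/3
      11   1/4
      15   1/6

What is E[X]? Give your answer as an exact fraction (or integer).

E[X] = (1/4)·(-4) + (1/3)·9 + (1/4)·11 + (1/6)·15
     = 29/4

29/4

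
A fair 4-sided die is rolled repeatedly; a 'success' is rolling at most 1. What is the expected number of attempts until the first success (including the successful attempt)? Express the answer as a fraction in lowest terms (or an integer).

For a geometric distribution, E[trials] = 1/p = 1/(1/4) = 4.

4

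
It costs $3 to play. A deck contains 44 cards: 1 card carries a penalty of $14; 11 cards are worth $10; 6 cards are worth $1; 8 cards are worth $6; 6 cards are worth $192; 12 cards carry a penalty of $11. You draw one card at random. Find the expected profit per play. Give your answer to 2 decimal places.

E[payout] = (1/44)·(-14) + (11/44)·10 + (6/44)·1 + (8/44)·6 + (6/44)·192 + (12/44)·(-11) = 585/22
Expected profit = 585/22 − 3 = 519/22 ≈ $23.59

$23.59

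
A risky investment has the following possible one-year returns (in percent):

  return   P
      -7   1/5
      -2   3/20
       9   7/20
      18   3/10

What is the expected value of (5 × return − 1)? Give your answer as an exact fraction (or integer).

E[5x-1] = (1/5)·(-36) + (3/20)·(-11) + (7/20)·44 + (3/10)·89
     = 133/4

133/4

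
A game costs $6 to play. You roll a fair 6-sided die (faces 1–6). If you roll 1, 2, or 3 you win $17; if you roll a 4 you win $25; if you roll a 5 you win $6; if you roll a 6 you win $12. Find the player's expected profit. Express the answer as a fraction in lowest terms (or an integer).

29/3 dollars

E[payout] = (1/6)·6 + (1/6)·12 + (1/2)·17 + (1/6)·25 = 47/3
Expected profit = 47/3 − 6 = 29/3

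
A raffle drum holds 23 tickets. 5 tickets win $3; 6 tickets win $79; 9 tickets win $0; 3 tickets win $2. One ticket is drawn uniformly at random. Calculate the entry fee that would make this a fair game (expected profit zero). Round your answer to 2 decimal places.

E[payout] = (5/23)·3 + (6/23)·79 + (9/23)·0 + (3/23)·2 = 495/23
Fair fee = E[payout] = 495/23 ≈ $21.52

$21.52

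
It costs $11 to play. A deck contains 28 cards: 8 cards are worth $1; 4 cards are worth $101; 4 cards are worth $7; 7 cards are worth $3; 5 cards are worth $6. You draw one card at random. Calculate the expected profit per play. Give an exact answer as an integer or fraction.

E[payout] = (8/28)·1 + (4/28)·101 + (4/28)·7 + (7/28)·3 + (5/28)·6 = 491/28
Expected profit = 491/28 − 11 = 183/28

183/28 dollars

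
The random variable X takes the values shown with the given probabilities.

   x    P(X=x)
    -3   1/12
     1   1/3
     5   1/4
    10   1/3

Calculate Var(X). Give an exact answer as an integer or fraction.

E[X] = (1/12)·(-3) + (1/3)·1 + (1/4)·5 + (1/3)·10 = 14/3
E[X²] = (1/12)·9 + (1/3)·1 + (1/4)·25 + (1/3)·100 = 122/3
Var(X) = 122/3 − (14/3)² = 170/9

170/9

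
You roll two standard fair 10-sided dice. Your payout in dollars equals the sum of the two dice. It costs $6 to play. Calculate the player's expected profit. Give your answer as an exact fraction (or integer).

$5

Distribution of the sum of the two dice: 2 w.p. 1/100, 3 w.p. 1/50, 4 w.p. 3/100, 5 w.p. 1/25, 6 w.p. 1/20, 7 w.p. 3/50, …
E[payout] = (1/100)·2 + (1/50)·3 + (3/100)·4 + (1/25)·5 + (1/20)·6 + (3/50)·7 + (7/100)·8 + (2/25)·9 + (9/100)·10 + (1/10)·11 + (9/100)·12 + (2/25)·13 + (7/100)·14 + (3/50)·15 + (1/20)·16 + (1/25)·17 + (3/100)·18 + (1/50)·19 + (1/100)·20 = 11
Expected profit = 11 − 6 = 5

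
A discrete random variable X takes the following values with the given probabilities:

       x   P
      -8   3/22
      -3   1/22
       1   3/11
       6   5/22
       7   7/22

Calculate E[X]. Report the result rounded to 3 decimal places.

2.636

E[X] = (3/22)·(-8) + (1/22)·(-3) + (3/11)·1 + (5/22)·6 + (7/22)·7
     = 29/11 ≈ 2.636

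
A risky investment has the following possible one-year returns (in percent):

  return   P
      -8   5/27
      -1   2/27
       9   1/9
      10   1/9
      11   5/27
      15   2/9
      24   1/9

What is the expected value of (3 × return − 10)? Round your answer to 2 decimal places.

15.78

E[3x-10] = (5/27)·(-34) + (2/27)·(-13) + (1/9)·17 + (1/9)·20 + (5/27)·23 + (2/9)·35 + (1/9)·62
     = 142/9 ≈ 15.78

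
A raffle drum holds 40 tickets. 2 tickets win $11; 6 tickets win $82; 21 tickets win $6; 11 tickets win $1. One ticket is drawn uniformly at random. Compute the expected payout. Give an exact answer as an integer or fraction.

E[payout] = (2/40)·11 + (6/40)·82 + (21/40)·6 + (11/40)·1 = 651/40

651/40 dollars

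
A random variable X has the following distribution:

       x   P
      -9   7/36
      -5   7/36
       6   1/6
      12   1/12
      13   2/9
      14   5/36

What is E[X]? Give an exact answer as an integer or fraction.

E[X] = (7/36)·(-9) + (7/36)·(-5) + (1/6)·6 + (1/12)·12 + (2/9)·13 + (5/36)·14
     = 37/9

37/9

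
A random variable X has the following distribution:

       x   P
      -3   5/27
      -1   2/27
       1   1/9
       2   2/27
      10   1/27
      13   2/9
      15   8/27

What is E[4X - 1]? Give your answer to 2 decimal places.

28.33

E[4x-1] = (5/27)·(-13) + (2/27)·(-5) + (1/9)·3 + (2/27)·7 + (1/27)·39 + (2/9)·51 + (8/27)·59
     = 85/3 ≈ 28.33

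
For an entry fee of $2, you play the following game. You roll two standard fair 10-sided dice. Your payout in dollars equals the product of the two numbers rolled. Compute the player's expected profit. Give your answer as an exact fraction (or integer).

113/4 dollars

Distribution of the product of the two numbers rolled: 1 w.p. 1/100, 2 w.p. 1/50, 3 w.p. 1/50, 4 w.p. 3/100, 5 w.p. 1/50, 6 w.p. 1/25, …
E[payout] = (1/100)·1 + (1/50)·2 + (1/50)·3 + (3/100)·4 + (1/50)·5 + (1/25)·6 + (1/50)·7 + (1/25)·8 + (3/100)·9 + (1/25)·10 + (1/25)·12 + (1/50)·14 + (1/50)·15 + (3/100)·16 + (1/25)·18 + (1/25)·20 + (1/50)·21 + (1/25)·24 + (1/100)·25 + (1/50)·27 + (1/50)·28 + (1/25)·30 + (1/50)·32 + (1/50)·35 + (3/100)·36 + (1/25)·40 + (1/50)·42 + (1/50)·45 + (1/50)·48 + (1/100)·49 + (1/50)·50 + (1/50)·54 + (1/50)·56 + (1/50)·60 + (1/50)·63 + (1/100)·64 + (1/50)·70 + (1/50)·72 + (1/50)·80 + (1/100)·81 + (1/50)·90 + (1/100)·100 = 121/4
Expected profit = 121/4 − 2 = 113/4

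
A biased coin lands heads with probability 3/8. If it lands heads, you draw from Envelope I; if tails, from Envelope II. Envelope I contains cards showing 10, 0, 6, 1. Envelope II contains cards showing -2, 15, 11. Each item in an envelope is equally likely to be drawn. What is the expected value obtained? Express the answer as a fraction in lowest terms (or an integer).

E[X | Envelope I] = (10 + 0 + 6 + 1)/4 = 17/4
E[X | Envelope II] = (-2 + 15 + 11)/3 = 8
E[X] = (3/8)·17/4 + (5/8)·8 = 211/32

211/32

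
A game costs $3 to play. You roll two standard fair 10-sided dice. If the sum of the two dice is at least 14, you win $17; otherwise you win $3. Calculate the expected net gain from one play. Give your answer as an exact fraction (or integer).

98/25 dollars

E[payout] = (18/25)·3 + (7/25)·17 = 173/25
Expected profit = 173/25 − 3 = 98/25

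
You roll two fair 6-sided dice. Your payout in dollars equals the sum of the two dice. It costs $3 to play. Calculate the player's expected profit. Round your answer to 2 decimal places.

$4.00

Distribution of the sum of the two dice: 2 w.p. 1/36, 3 w.p. 1/18, 4 w.p. 1/12, 5 w.p. 1/9, 6 w.p. 5/36, 7 w.p. 1/6, …
E[payout] = (1/36)·2 + (1/18)·3 + (1/12)·4 + (1/9)·5 + (5/36)·6 + (1/6)·7 + (5/36)·8 + (1/9)·9 + (1/12)·10 + (1/18)·11 + (1/36)·12 = 7
Expected profit = 7 − 3 = 4 ≈ $4.00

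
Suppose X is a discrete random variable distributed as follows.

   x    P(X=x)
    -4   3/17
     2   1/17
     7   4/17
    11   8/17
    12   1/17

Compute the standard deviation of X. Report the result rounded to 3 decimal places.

5.641

E[X] = 118/17, E[X²] = 80
Var(X) = E[X²] − (E[X])² = 80 − 13924/289 = 9196/289
SD(X) = √(9196/289) ≈ 5.641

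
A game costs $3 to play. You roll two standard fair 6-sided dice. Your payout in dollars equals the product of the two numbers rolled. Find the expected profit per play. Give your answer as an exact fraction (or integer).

37/4 dollars

Distribution of the product of the two numbers rolled: 1 w.p. 1/36, 2 w.p. 1/18, 3 w.p. 1/18, 4 w.p. 1/12, 5 w.p. 1/18, 6 w.p. 1/9, …
E[payout] = (1/36)·1 + (1/18)·2 + (1/18)·3 + (1/12)·4 + (1/18)·5 + (1/9)·6 + (1/18)·8 + (1/36)·9 + (1/18)·10 + (1/9)·12 + (1/18)·15 + (1/36)·16 + (1/18)·18 + (1/18)·20 + (1/18)·24 + (1/36)·25 + (1/18)·30 + (1/36)·36 = 49/4
Expected profit = 49/4 − 3 = 37/4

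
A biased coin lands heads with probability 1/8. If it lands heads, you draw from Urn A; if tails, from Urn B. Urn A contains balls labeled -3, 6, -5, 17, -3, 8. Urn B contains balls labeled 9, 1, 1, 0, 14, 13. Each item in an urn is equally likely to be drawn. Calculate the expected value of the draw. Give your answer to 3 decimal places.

5.958

E[X | Urn A] = (-3 + 6 − 5 + 17 − 3 + 8)/6 = 10/3
E[X | Urn B] = (9 + 1 + 1 + 0 + 14 + 13)/6 = 19/3
E[X] = (1/8)·10/3 + (7/8)·19/3 = 143/24 ≈ 5.958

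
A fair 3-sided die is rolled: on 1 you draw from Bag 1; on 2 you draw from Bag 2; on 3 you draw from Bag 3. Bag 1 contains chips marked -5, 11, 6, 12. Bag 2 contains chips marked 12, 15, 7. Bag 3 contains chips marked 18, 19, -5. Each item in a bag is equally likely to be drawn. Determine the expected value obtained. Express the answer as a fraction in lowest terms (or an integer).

28/3

E[X | Bag 1] = (-5 + 11 + 6 + 12)/4 = 6
E[X | Bag 2] = (12 + 15 + 7)/3 = 34/3
E[X | Bag 3] = (18 + 19 − 5)/3 = 32/3
E[X] = (1/3)·6 + (1/3)·34/3 + (1/3)·32/3 = 28/3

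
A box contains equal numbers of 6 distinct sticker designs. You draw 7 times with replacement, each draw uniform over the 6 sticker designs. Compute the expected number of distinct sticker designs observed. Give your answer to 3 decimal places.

4.326

Let Xⱼ=1 if type j appears at least once. P(Xⱼ=1) = 1 − ((6−1)/6)^7 = 201811/279936.
E[#distinct] = 6·201811/279936 = 201811/46656.
≈ 4.326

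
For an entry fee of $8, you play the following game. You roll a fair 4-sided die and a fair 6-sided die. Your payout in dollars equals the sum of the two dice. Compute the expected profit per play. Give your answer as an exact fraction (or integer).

Distribution of the sum of the two dice: 2 w.p. 1/24, 3 w.p. 1/12, 4 w.p. 1/8, 5 w.p. 1/6, 6 w.p. 1/6, 7 w.p. 1/6, …
E[payout] = (1/24)·2 + (1/12)·3 + (1/8)·4 + (1/6)·5 + (1/6)·6 + (1/6)·7 + (1/8)·8 + (1/12)·9 + (1/24)·10 = 6
Expected profit = 6 − 8 = -2

-$2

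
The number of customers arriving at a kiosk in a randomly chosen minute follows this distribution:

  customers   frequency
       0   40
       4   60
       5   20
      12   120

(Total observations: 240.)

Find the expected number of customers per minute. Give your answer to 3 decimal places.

7.417

Total = 240, so P(customers=0) = 40/240, etc.
E[X] = (1/6)·0 + (1/4)·4 + (1/12)·5 + (1/2)·12
     = 89/12 ≈ 7.417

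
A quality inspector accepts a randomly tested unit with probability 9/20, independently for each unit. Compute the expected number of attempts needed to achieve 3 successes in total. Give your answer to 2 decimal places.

By linearity (sum of 3 independent geometric waits), E[trials] = 3/p = 3/(9/20) = 20/3.
≈ 6.67

6.67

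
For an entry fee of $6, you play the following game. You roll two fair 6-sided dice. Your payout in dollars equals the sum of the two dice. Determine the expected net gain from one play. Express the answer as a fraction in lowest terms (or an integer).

Distribution of the sum of the two dice: 2 w.p. 1/36, 3 w.p. 1/18, 4 w.p. 1/12, 5 w.p. 1/9, 6 w.p. 5/36, 7 w.p. 1/6, …
E[payout] = (1/36)·2 + (1/18)·3 + (1/12)·4 + (1/9)·5 + (5/36)·6 + (1/6)·7 + (5/36)·8 + (1/9)·9 + (1/12)·10 + (1/18)·11 + (1/36)·12 = 7
Expected profit = 7 − 6 = 1

$1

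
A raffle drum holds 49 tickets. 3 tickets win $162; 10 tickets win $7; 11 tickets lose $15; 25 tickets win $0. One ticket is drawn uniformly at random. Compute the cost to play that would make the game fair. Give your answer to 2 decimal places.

$7.98

E[payout] = (3/49)·162 + (10/49)·7 + (11/49)·(-15) + (25/49)·0 = 391/49
Fair fee = E[payout] = 391/49 ≈ $7.98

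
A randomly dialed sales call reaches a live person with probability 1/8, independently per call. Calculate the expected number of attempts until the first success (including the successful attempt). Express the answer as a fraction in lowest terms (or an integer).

8

For a geometric distribution, E[trials] = 1/p = 1/(1/8) = 8.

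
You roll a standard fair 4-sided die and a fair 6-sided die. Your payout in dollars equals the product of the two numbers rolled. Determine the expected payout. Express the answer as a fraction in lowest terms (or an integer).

35/4 dollars

Distribution of the product of the two numbers rolled: 1 w.p. 1/24, 2 w.p. 1/12, 3 w.p. 1/12, 4 w.p. 1/8, 5 w.p. 1/24, 6 w.p. 1/8, …
E[payout] = (1/24)·1 + (1/12)·2 + (1/12)·3 + (1/8)·4 + (1/24)·5 + (1/8)·6 + (1/12)·8 + (1/24)·9 + (1/24)·10 + (1/8)·12 + (1/24)·15 + (1/24)·16 + (1/24)·18 + (1/24)·20 + (1/24)·24 = 35/4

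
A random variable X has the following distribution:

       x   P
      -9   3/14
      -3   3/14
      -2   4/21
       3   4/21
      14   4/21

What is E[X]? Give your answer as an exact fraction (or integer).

2/7

E[X] = (3/14)·(-9) + (3/14)·(-3) + (4/21)·(-2) + (4/21)·3 + (4/21)·14
     = 2/7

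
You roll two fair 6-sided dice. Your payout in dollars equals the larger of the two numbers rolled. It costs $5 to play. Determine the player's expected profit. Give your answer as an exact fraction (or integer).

-19/36 dollars

Distribution of the larger of the two numbers rolled: 1 w.p. 1/36, 2 w.p. 1/12, 3 w.p. 5/36, 4 w.p. 7/36, 5 w.p. 1/4, 6 w.p. 11/36
E[payout] = (1/36)·1 + (1/12)·2 + (5/36)·3 + (7/36)·4 + (1/4)·5 + (11/36)·6 = 161/36
Expected profit = 161/36 − 5 = -19/36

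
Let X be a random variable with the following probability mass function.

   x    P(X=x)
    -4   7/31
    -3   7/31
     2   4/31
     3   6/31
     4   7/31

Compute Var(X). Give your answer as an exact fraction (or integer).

E[X] = (7/31)·(-4) + (7/31)·(-3) + (4/31)·2 + (6/31)·3 + (7/31)·4 = 5/31
E[X²] = (7/31)·16 + (7/31)·9 + (4/31)·4 + (6/31)·9 + (7/31)·16 = 357/31
Var(X) = 357/31 − (5/31)² = 11042/961

11042/961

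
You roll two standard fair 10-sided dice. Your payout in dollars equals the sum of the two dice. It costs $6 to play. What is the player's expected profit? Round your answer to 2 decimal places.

Distribution of the sum of the two dice: 2 w.p. 1/100, 3 w.p. 1/50, 4 w.p. 3/100, 5 w.p. 1/25, 6 w.p. 1/20, 7 w.p. 3/50, …
E[payout] = (1/100)·2 + (1/50)·3 + (3/100)·4 + (1/25)·5 + (1/20)·6 + (3/50)·7 + (7/100)·8 + (2/25)·9 + (9/100)·10 + (1/10)·11 + (9/100)·12 + (2/25)·13 + (7/100)·14 + (3/50)·15 + (1/20)·16 + (1/25)·17 + (3/100)·18 + (1/50)·19 + (1/100)·20 = 11
Expected profit = 11 − 6 = 5 ≈ $5.00

$5.00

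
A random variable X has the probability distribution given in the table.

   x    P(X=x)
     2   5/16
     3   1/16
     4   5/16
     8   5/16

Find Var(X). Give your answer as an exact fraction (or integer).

E[X] = (5/16)·2 + (1/16)·3 + (5/16)·4 + (5/16)·8 = 73/16
E[X²] = (5/16)·4 + (1/16)·9 + (5/16)·16 + (5/16)·64 = 429/16
Var(X) = 429/16 − (73/16)² = 1535/256

1535/256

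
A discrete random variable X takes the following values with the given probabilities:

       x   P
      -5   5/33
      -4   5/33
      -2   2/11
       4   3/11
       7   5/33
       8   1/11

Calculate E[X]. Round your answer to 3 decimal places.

E[X] = (5/33)·(-5) + (5/33)·(-4) + (2/11)·(-2) + (3/11)·4 + (5/33)·7 + (1/11)·8
     = 38/33 ≈ 1.152

1.152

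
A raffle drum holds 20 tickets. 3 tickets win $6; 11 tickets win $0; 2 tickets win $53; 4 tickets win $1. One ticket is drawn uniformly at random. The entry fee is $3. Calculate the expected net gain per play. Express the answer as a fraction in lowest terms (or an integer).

E[payout] = (3/20)·6 + (11/20)·0 + (2/20)·53 + (4/20)·1 = 32/5
Expected profit = 32/5 − 3 = 17/5

17/5 dollars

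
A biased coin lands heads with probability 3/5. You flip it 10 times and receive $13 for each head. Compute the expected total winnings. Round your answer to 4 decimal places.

$78.0000

E[#heads] = 10·3/5 = 6 (linearity over flips).
E[winnings] = 13·6 = 78.
≈ 78.0000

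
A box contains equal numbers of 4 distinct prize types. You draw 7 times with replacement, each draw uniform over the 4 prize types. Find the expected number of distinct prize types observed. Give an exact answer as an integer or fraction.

Let Xⱼ=1 if type j appears at least once. P(Xⱼ=1) = 1 − ((4−1)/4)^7 = 14197/16384.
E[#distinct] = 4·14197/16384 = 14197/4096.

14197/4096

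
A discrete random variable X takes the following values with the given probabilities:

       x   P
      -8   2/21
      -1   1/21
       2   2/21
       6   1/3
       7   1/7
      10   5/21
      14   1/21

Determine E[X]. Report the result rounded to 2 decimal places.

5.43

E[X] = (2/21)·(-8) + (1/21)·(-1) + (2/21)·2 + (1/3)·6 + (1/7)·7 + (5/21)·10 + (1/21)·14
     = 38/7 ≈ 5.43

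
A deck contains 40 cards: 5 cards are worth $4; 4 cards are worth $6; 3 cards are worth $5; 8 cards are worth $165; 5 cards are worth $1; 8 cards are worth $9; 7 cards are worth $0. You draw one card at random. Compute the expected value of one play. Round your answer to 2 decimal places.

$36.40

E[payout] = (5/40)·4 + (4/40)·6 + (3/40)·5 + (8/40)·165 + (5/40)·1 + (8/40)·9 + (7/40)·0 = 182/5
≈ $36.40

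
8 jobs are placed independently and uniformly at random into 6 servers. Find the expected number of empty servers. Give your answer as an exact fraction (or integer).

390625/279936

Let Xⱼ=1 if server j is empty. P(Xⱼ=1) = ((6-1)/6)^8 = 390625/1679616.
By linearity, E[#empty] = 6·390625/1679616 = 390625/279936.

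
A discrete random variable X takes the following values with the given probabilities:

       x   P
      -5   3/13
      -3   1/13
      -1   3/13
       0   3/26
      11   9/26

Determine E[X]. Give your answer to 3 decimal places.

2.192

E[X] = (3/13)·(-5) + (1/13)·(-3) + (3/13)·(-1) + (3/26)·0 + (9/26)·11
     = 57/26 ≈ 2.192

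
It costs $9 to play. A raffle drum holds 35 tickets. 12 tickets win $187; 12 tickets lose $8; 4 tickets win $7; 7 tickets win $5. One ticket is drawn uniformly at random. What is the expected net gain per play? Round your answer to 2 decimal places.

$54.17

E[payout] = (12/35)·187 + (12/35)·(-8) + (4/35)·7 + (7/35)·5 = 2211/35
Expected profit = 2211/35 − 9 = 1896/35 ≈ $54.17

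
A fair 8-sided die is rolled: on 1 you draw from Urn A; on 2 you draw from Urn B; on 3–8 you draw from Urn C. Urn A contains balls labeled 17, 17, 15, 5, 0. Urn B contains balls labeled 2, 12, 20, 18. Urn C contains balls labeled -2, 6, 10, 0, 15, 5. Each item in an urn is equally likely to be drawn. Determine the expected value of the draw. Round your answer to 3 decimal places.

E[X | Urn A] = (17 + 17 + 15 + 5 + 0)/5 = 54/5
E[X | Urn B] = (2 + 12 + 20 + 18)/4 = 13
E[X | Urn C] = (-2 + 6 + 10 + 0 + 15 + 5)/6 = 17/3
E[X] = (1/8)·54/5 + (1/8)·13 + (3/4)·17/3 = 289/40 ≈ 7.225

7.225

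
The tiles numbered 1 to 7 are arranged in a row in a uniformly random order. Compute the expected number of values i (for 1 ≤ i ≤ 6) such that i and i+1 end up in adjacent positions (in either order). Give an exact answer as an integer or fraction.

12/7

For each i ∈ {1,…,6}, let Xᵢ = 1 if i and i+1 are adjacent. P(Xᵢ=1) = 2·(7−1)!/7! = 2/7.
By linearity, E[ΣXᵢ] = (6)·(2/7) = 12/7.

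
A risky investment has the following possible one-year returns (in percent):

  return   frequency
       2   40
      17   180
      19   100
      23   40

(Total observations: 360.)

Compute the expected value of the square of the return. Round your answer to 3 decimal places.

304.000

Total = 360, so P(return=2) = 40/360, etc.
E[X²] = (1/9)·4 + (1/2)·289 + (5/18)·361 + (1/9)·529
     = 304 ≈ 304.000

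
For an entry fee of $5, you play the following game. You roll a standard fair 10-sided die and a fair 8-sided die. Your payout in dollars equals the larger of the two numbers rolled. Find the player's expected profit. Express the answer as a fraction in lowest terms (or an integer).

Distribution of the larger of the two numbers rolled: 1 w.p. 1/80, 2 w.p. 3/80, 3 w.p. 1/16, 4 w.p. 7/80, 5 w.p. 9/80, 6 w.p. 11/80, …
E[payout] = (1/80)·1 + (3/80)·2 + (1/16)·3 + (7/80)·4 + (9/80)·5 + (11/80)·6 + (13/80)·7 + (3/16)·8 + (1/10)·9 + (1/10)·10 = 131/20
Expected profit = 131/20 − 5 = 31/20

31/20 dollars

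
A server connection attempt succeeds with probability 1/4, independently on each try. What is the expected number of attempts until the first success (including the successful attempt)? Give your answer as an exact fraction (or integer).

4

For a geometric distribution, E[trials] = 1/p = 1/(1/4) = 4.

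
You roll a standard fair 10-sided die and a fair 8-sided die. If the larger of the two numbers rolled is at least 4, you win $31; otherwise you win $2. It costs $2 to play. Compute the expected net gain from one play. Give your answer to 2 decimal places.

$25.74

E[payout] = (9/80)·2 + (71/80)·31 = 2219/80
Expected profit = 2219/80 − 2 = 2059/80 ≈ $25.74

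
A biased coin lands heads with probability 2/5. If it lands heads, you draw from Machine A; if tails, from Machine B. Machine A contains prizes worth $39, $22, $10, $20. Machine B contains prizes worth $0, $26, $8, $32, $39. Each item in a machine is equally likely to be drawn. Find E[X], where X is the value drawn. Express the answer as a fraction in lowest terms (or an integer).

217/10 dollars

E[X | Machine A] = (39 + 22 + 10 + 20)/4 = 91/4
E[X | Machine B] = (0 + 26 + 8 + 32 + 39)/5 = 21
E[X] = (2/5)·91/4 + (3/5)·21 = 217/10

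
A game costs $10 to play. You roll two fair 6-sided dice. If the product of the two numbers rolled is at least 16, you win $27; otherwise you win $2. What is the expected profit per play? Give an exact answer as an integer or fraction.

-13/36 dollars

E[payout] = (25/36)·2 + (11/36)·27 = 347/36
Expected profit = 347/36 − 10 = -13/36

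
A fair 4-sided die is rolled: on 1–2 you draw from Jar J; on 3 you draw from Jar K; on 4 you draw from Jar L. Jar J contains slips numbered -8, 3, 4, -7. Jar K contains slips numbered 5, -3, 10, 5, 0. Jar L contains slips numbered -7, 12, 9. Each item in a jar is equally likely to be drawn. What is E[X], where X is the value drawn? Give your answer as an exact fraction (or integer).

61/60

E[X | Jar J] = (-8 + 3 + 4 − 7)/4 = -2
E[X | Jar K] = (5 − 3 + 10 + 5 + 0)/5 = 17/5
E[X | Jar L] = (-7 + 12 + 9)/3 = 14/3
E[X] = (1/2)·(-2) + (1/4)·17/5 + (1/4)·14/3 = 61/60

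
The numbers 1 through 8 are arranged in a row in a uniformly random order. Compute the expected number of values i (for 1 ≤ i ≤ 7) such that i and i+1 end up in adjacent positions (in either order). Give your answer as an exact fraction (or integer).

For each i ∈ {1,…,7}, let Xᵢ = 1 if i and i+1 are adjacent. P(Xᵢ=1) = 2·(8−1)!/8! = 2/8.
By linearity, E[ΣXᵢ] = (7)·(2/8) = 7/4.

7/4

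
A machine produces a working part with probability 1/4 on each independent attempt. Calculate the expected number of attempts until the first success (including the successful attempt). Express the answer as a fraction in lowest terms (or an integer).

4

For a geometric distribution, E[trials] = 1/p = 1/(1/4) = 4.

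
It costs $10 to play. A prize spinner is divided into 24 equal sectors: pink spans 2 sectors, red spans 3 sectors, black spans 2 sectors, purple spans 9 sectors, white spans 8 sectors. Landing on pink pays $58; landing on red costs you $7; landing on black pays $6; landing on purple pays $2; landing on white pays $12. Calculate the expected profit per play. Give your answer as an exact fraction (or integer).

E[payout] = (2/24)·58 + (3/24)·(-7) + (2/24)·6 + (9/24)·2 + (8/24)·12 = 221/24
Expected profit = 221/24 − 10 = -19/24

-19/24 dollars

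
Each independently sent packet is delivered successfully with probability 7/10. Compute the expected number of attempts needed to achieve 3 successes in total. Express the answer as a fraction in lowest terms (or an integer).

By linearity (sum of 3 independent geometric waits), E[trials] = 3/p = 3/(7/10) = 30/7.

30/7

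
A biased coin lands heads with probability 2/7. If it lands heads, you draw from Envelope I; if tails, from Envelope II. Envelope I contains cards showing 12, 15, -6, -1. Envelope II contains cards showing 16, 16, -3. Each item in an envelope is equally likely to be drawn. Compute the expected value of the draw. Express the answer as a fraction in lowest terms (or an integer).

25/3

E[X | Envelope I] = (12 + 15 − 6 − 1)/4 = 5
E[X | Envelope II] = (16 + 16 − 3)/3 = 29/3
E[X] = (2/7)·5 + (5/7)·29/3 = 25/3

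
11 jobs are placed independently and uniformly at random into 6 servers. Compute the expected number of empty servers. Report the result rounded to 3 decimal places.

0.808

Let Xⱼ=1 if server j is empty. P(Xⱼ=1) = ((6-1)/6)^11 = 48828125/362797056.
By linearity, E[#empty] = 6·48828125/362797056 = 48828125/60466176.
≈ 0.808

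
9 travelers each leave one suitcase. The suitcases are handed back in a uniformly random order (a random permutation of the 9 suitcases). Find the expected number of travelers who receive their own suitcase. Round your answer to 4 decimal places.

Let Xᵢ = 1 if person i gets their own suitcase. For each i, P(Xᵢ=1) = 1/9.
By linearity of expectation, E[X₁+…+X_9] = 9·(1/9) = 1.
≈ 1.0000

1.0000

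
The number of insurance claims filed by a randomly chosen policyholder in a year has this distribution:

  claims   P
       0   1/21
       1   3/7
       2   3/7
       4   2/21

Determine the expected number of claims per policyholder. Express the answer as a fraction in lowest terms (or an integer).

5/3

E[X] = (1/21)·0 + (3/7)·1 + (3/7)·2 + (2/21)·4
     = 5/3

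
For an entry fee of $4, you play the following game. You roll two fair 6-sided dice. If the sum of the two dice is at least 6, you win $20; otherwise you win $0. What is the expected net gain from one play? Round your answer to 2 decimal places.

$10.44

E[payout] = (5/18)·0 + (13/18)·20 = 130/9
Expected profit = 130/9 − 4 = 94/9 ≈ $10.44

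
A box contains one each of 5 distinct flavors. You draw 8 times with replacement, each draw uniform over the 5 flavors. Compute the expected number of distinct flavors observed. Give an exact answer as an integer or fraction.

325089/78125

Let Xⱼ=1 if type j appears at least once. P(Xⱼ=1) = 1 − ((5−1)/5)^8 = 325089/390625.
E[#distinct] = 5·325089/390625 = 325089/78125.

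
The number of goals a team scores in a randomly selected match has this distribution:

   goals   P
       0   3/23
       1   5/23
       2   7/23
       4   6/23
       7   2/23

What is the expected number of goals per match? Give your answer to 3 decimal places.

E[X] = (3/23)·0 + (5/23)·1 + (7/23)·2 + (6/23)·4 + (2/23)·7
     = 57/23 ≈ 2.478

2.478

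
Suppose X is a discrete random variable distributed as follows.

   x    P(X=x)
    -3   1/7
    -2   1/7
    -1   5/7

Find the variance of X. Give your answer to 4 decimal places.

E[X] = (1/7)·(-3) + (1/7)·(-2) + (5/7)·(-1) = -10/7
E[X²] = (1/7)·9 + (1/7)·4 + (5/7)·1 = 18/7
Var(X) = 18/7 − (-10/7)² = 26/49 ≈ 0.5306

0.5306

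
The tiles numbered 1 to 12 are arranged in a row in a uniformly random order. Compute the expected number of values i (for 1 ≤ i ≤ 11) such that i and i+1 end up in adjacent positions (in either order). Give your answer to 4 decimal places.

1.8333

For each i ∈ {1,…,11}, let Xᵢ = 1 if i and i+1 are adjacent. P(Xᵢ=1) = 2·(12−1)!/12! = 2/12.
By linearity, E[ΣXᵢ] = (11)·(2/12) = 11/6.
≈ 1.8333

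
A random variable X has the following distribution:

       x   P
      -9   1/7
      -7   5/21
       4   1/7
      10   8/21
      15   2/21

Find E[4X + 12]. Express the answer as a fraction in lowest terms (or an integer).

E[4x+12] = (1/7)·(-24) + (5/21)·(-16) + (1/7)·28 + (8/21)·52 + (2/21)·72
     = 164/7

164/7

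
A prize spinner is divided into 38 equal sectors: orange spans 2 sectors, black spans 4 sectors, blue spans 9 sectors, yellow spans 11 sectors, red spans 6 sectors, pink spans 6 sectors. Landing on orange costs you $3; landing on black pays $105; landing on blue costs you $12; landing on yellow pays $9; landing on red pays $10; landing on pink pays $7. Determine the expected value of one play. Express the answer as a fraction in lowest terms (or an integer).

507/38 dollars

E[payout] = (2/38)·(-3) + (4/38)·105 + (9/38)·(-12) + (11/38)·9 + (6/38)·10 + (6/38)·7 = 507/38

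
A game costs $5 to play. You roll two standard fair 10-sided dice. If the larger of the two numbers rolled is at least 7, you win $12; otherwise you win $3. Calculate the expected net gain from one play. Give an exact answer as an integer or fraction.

94/25 dollars

E[payout] = (9/25)·3 + (16/25)·12 = 219/25
Expected profit = 219/25 − 5 = 94/25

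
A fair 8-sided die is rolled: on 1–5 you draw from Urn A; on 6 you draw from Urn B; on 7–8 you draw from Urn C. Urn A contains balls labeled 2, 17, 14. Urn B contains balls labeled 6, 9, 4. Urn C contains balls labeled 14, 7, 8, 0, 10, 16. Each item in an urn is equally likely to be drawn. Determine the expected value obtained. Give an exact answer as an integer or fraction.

E[X | Urn A] = (2 + 17 + 14)/3 = 11
E[X | Urn B] = (6 + 9 + 4)/3 = 19/3
E[X | Urn C] = (14 + 7 + 8 + 0 + 10 + 16)/6 = 55/6
E[X] = (5/8)·11 + (1/8)·19/3 + (1/4)·55/6 = 239/24

239/24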